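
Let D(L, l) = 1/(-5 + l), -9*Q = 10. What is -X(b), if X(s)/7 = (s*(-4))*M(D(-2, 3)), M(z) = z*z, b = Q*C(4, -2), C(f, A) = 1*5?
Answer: -350/9 ≈ -38.889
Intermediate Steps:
C(f, A) = 5
Q = -10/9 (Q = -⅑*10 = -10/9 ≈ -1.1111)
b = -50/9 (b = -10/9*5 = -50/9 ≈ -5.5556)
M(z) = z²
X(s) = -7*s (X(s) = 7*((s*(-4))*(1/(-5 + 3))²) = 7*((-4*s)*(1/(-2))²) = 7*((-4*s)*(-½)²) = 7*(-4*s*(¼)) = 7*(-s) = -7*s)
-X(b) = -(-7)*(-50)/9 = -1*350/9 = -350/9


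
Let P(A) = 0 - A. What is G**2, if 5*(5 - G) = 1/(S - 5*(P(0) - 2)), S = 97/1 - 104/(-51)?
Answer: 19313772676/773118025 ≈ 24.982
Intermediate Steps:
P(A) = -A
S = 5051/51 (S = 97*1 - 104*(-1/51) = 97 + 104/51 = 5051/51 ≈ 99.039)
G = 138974/27805 (G = 5 - 1/(5*(5051/51 - 5*(-1*0 - 2))) = 5 - 1/(5*(5051/51 - 5*(0 - 2))) = 5 - 1/(5*(5051/51 - 5*(-2))) = 5 - 1/(5*(5051/51 + 10)) = 5 - 1/(5*5561/51) = 5 - 1/5*51/5561 = 5 - 51/27805 = 138974/27805 ≈ 4.9982)
G**2 = (138974/27805)**2 = 19313772676/773118025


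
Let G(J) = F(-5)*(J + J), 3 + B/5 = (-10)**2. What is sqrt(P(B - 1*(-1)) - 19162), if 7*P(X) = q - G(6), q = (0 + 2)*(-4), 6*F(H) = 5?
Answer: 2*I*sqrt(234766)/7 ≈ 138.44*I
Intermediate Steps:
B = 485 (B = -15 + 5*(-10)**2 = -15 + 5*100 = -15 + 500 = 485)
F(H) = 5/6 (F(H) = (1/6)*5 = 5/6)
G(J) = 5*J/3 (G(J) = 5*(J + J)/6 = 5*(2*J)/6 = 5*J/3)
q = -8 (q = 2*(-4) = -8)
P(X) = -18/7 (P(X) = (-8 - 5*6/3)/7 = (-8 - 1*10)/7 = (-8 - 10)/7 = (1/7)*(-18) = -18/7)
sqrt(P(B - 1*(-1)) - 19162) = sqrt(-18/7 - 19162) = sqrt(-134152/7) = 2*I*sqrt(234766)/7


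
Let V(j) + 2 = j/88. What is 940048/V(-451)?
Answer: -7520384/57 ≈ -1.3194e+5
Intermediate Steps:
V(j) = -2 + j/88
940048/V(-451) = 940048/(-2 + (1/88)*(-451)) = 940048/(-2 - 41/8) = 940048/(-57/8) = 940048*(-8/57) = -7520384/57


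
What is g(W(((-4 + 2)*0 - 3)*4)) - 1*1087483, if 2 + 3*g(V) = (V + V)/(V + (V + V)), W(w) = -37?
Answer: -9787351/9 ≈ -1.0875e+6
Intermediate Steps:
g(V) = -4/9 (g(V) = -⅔ + ((V + V)/(V + (V + V)))/3 = -⅔ + ((2*V)/(V + 2*V))/3 = -⅔ + ((2*V)/((3*V)))/3 = -⅔ + ((2*V)*(1/(3*V)))/3 = -⅔ + (⅓)*(⅔) = -⅔ + 2/9 = -4/9)
g(W(((-4 + 2)*0 - 3)*4)) - 1*1087483 = -4/9 - 1*1087483 = -4/9 - 1087483 = -9787351/9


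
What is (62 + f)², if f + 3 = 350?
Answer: 167281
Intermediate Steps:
f = 347 (f = -3 + 350 = 347)
(62 + f)² = (62 + 347)² = 409² = 167281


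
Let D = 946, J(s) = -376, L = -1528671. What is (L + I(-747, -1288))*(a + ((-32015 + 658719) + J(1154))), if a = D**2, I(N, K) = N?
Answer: -2326617955992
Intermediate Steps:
a = 894916 (a = 946**2 = 894916)
(L + I(-747, -1288))*(a + ((-32015 + 658719) + J(1154))) = (-1528671 - 747)*(894916 + ((-32015 + 658719) - 376)) = -1529418*(894916 + (626704 - 376)) = -1529418*(894916 + 626328) = -1529418*1521244 = -2326617955992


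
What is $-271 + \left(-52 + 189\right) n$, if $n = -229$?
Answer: $-31644$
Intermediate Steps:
$-271 + \left(-52 + 189\right) n = -271 + \left(-52 + 189\right) \left(-229\right) = -271 + 137 \left(-229\right) = -271 - 31373 = -31644$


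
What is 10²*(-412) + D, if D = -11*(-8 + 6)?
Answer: -41178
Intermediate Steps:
D = 22 (D = -11*(-2) = 22)
10²*(-412) + D = 10²*(-412) + 22 = 100*(-412) + 22 = -41200 + 22 = -41178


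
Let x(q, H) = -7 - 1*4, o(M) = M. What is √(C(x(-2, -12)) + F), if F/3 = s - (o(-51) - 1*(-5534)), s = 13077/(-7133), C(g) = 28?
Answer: 4*I*√52235950487/7133 ≈ 128.17*I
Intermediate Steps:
x(q, H) = -11 (x(q, H) = -7 - 4 = -11)
s = -13077/7133 (s = 13077*(-1/7133) = -13077/7133 ≈ -1.8333)
F = -117369948/7133 (F = 3*(-13077/7133 - (-51 - 1*(-5534))) = 3*(-13077/7133 - (-51 + 5534)) = 3*(-13077/7133 - 1*5483) = 3*(-13077/7133 - 5483) = 3*(-39123316/7133) = -117369948/7133 ≈ -16455.)
√(C(x(-2, -12)) + F) = √(28 - 117369948/7133) = √(-117170224/7133) = 4*I*√52235950487/7133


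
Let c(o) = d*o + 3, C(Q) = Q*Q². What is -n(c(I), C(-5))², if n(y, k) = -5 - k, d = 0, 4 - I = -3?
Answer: -14400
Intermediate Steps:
C(Q) = Q³
I = 7 (I = 4 - 1*(-3) = 4 + 3 = 7)
c(o) = 3 (c(o) = 0*o + 3 = 0 + 3 = 3)
-n(c(I), C(-5))² = -(-5 - 1*(-5)³)² = -(-5 - 1*(-125))² = -(-5 + 125)² = -1*120² = -1*14400 = -14400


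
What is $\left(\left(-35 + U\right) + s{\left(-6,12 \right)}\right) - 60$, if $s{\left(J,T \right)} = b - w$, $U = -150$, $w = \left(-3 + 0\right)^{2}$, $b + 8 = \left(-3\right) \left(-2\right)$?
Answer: $-256$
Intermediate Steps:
$b = -2$ ($b = -8 - -6 = -8 + 6 = -2$)
$w = 9$ ($w = \left(-3\right)^{2} = 9$)
$s{\left(J,T \right)} = -11$ ($s{\left(J,T \right)} = -2 - 9 = -11$)
$\left(\left(-35 + U\right) + s{\left(-6,12 \right)}\right) - 60 = \left(\left(-35 - 150\right) - 11\right) - 60 = \left(-185 - 11\right) - 60 = -196 - 60 = -256$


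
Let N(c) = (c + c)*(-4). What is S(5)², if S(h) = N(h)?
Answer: 1600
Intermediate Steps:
N(c) = -8*c (N(c) = (2*c)*(-4) = -8*c)
S(h) = -8*h
S(5)² = (-8*5)² = (-40)² = 1600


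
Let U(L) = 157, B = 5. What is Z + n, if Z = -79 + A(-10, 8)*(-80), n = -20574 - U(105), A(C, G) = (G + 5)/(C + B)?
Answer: -20602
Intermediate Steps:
A(C, G) = (5 + G)/(5 + C) (A(C, G) = (G + 5)/(C + 5) = (5 + G)/(5 + C))
n = -20731 (n = -20574 - 1*157 = -20574 - 157 = -20731)
Z = 129 (Z = -79 + ((5 + 8)/(5 - 10))*(-80) = -79 + (13/(-5))*(-80) = -79 - ⅕*13*(-80) = -79 - 13/5*(-80) = -79 + 208 = 129)
Z + n = 129 - 20731 = -20602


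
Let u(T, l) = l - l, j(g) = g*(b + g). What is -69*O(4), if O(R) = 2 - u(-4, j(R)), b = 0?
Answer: -138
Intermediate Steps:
j(g) = g² (j(g) = g*(0 + g) = g*g = g²)
u(T, l) = 0
O(R) = 2 (O(R) = 2 - 1*0 = 2 + 0 = 2)
-69*O(4) = -69*2 = -138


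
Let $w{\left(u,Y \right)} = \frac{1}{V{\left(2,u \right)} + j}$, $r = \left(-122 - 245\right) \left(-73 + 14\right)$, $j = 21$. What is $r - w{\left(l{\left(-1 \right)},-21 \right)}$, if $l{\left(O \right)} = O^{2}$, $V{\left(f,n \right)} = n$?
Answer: $\frac{476365}{22} \approx 21653.0$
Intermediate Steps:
$r = 21653$ ($r = \left(-367\right) \left(-59\right) = 21653$)
$w{\left(u,Y \right)} = \frac{1}{21 + u}$ ($w{\left(u,Y \right)} = \frac{1}{u + 21} = \frac{1}{21 + u}$)
$r - w{\left(l{\left(-1 \right)},-21 \right)} = 21653 - \frac{1}{21 + \left(-1\right)^{2}} = 21653 - \frac{1}{21 + 1} = 21653 - \frac{1}{22} = \frac{476365}{22}$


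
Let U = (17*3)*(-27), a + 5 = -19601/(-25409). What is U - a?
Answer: -34880749/25409 ≈ -1372.8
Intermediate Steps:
a = -107444/25409 (a = -5 - 19601/(-25409) = -5 - 19601*(-1/25409) = -5 + 19601/25409 = -107444/25409 ≈ -4.2286)
U = -1377 (U = 51*(-27) = -1377)
U - a = -1377 - 1*(-107444/25409) = -1377 + 107444/25409 = -34880749/25409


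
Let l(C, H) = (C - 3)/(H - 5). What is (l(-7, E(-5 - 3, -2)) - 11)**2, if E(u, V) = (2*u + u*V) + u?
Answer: 17689/169 ≈ 104.67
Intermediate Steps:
E(u, V) = 3*u + V*u (E(u, V) = (2*u + V*u) + u = 3*u + V*u)
l(C, H) = (-3 + C)/(-5 + H)
(l(-7, E(-5 - 3, -2)) - 11)**2 = ((-3 - 7)/(-5 + (-5 - 3)*(3 - 2)) - 11)**2 = (-10/(-5 - 8*1) - 11)**2 = (-10/(-5 - 8) - 11)**2 = (-10/(-13) - 11)**2 = (-1/13*(-10) - 11)**2 = (10/13 - 11)**2 = (-133/13)**2 = 17689/169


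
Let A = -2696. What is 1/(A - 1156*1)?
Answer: -1/3852 ≈ -0.00025961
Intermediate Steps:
1/(A - 1156*1) = 1/(-2696 - 1156*1) = 1/(-2696 - 1156) = 1/(-3852) = -1/3852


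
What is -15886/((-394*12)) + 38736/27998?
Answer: 156980009/33093636 ≈ 4.7435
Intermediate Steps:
-15886/((-394*12)) + 38736/27998 = -15886/(-4728) + 38736*(1/27998) = -15886*(-1/4728) + 19368/13999 = 7943/2364 + 19368/13999 = 156980009/33093636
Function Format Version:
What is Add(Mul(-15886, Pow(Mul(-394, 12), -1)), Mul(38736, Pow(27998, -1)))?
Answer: Rational(156980009, 33093636) ≈ 4.7435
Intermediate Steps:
Add(Mul(-15886, Pow(Mul(-394, 12), -1)), Mul(38736, Pow(27998, -1))) = Add(Mul(-15886, Pow(-4728, -1)), Mul(38736, Rational(1, 27998))) = Add(Mul(-15886, Rational(-1, 4728)), Rational(19368, 13999)) = Add(Rational(7943, 2364), Rational(19368, 13999)) = Rational(156980009, 33093636)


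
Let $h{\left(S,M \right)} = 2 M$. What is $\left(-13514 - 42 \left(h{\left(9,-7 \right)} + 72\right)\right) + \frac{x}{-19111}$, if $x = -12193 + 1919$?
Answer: $- \frac{304810176}{19111} \approx -15949.0$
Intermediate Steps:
$x = -10274$
$\left(-13514 - 42 \left(h{\left(9,-7 \right)} + 72\right)\right) + \frac{x}{-19111} = \left(-13514 - 42 \left(2 \left(-7\right) + 72\right)\right) - \frac{10274}{-19111} = \left(-13514 - 42 \left(-14 + 72\right)\right) - - \frac{10274}{19111} = \left(-13514 - 2436\right) + \frac{10274}{19111} = -15950 + \frac{10274}{19111} = - \frac{304810176}{19111}$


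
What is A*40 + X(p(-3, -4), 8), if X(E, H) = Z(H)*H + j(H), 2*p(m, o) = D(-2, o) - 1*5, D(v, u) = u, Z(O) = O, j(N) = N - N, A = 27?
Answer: 1144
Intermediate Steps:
j(N) = 0
p(m, o) = -5/2 + o/2 (p(m, o) = (o - 1*5)/2 = (o - 5)/2 = (-5 + o)/2 = -5/2 + o/2)
X(E, H) = H² (X(E, H) = H*H + 0 = H² + 0 = H²)
A*40 + X(p(-3, -4), 8) = 27*40 + 8² = 1080 + 64 = 1144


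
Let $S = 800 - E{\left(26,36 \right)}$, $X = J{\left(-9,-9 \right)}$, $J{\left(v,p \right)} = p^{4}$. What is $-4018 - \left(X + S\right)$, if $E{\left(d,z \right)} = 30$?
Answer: $-11349$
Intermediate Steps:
$X = 6561$ ($X = \left(-9\right)^{4} = 6561$)
$S = 770$ ($S = 800 - 30 = 770$)
$-4018 - \left(X + S\right) = -4018 - \left(6561 + 770\right) = -4018 - 7331 = -11349$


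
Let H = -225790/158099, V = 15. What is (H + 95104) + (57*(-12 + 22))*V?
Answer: 16387367956/158099 ≈ 1.0365e+5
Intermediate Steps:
H = -225790/158099 (H = -225790*1/158099 = -225790/158099 ≈ -1.4282)
(H + 95104) + (57*(-12 + 22))*V = (-225790/158099 + 95104) + (57*(-12 + 22))*15 = 15035621506/158099 + (57*10)*15 = 15035621506/158099 + 570*15 = 15035621506/158099 + 8550 = 16387367956/158099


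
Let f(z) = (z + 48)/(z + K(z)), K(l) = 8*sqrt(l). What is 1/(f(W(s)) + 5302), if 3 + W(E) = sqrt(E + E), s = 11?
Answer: (-3 + sqrt(22) + 8*sqrt(-3 + sqrt(22)))/(-15861 + 5303*sqrt(22) + 42416*sqrt(-3 + sqrt(22))) ≈ 0.00018846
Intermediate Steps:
W(E) = -3 + sqrt(2)*sqrt(E) (W(E) = -3 + sqrt(E + E) = -3 + sqrt(2*E) = -3 + sqrt(2)*sqrt(E))
f(z) = (48 + z)/(z + 8*sqrt(z)) (f(z) = (z + 48)/(z + 8*sqrt(z)) = (48 + z)/(z + 8*sqrt(z)))
1/(f(W(s)) + 5302) = 1/((48 + (-3 + sqrt(2)*sqrt(11)))/((-3 + sqrt(2)*sqrt(11)) + 8*sqrt(-3 + sqrt(2)*sqrt(11))) + 5302) = 1/((48 + (-3 + sqrt(22)))/((-3 + sqrt(22)) + 8*sqrt(-3 + sqrt(22))) + 5302) = 1/((45 + sqrt(22))/(-3 + sqrt(22) + 8*sqrt(-3 + sqrt(22))) + 5302) = 1/(5302 + (45 + sqrt(22))/(-3 + sqrt(22) + 8*sqrt(-3 + sqrt(22))))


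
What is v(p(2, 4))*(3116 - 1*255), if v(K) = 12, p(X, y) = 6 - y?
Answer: 34332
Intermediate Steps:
v(p(2, 4))*(3116 - 1*255) = 12*(3116 - 1*255) = 12*(3116 - 255) = 12*2861 = 34332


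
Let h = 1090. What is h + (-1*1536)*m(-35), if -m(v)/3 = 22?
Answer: 102466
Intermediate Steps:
m(v) = -66 (m(v) = -3*22 = -66)
h + (-1*1536)*m(-35) = 1090 - 1*1536*(-66) = 1090 - 1536*(-66) = 1090 + 101376 = 102466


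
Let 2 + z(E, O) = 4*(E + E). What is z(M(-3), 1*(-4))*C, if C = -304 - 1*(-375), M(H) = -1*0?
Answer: -142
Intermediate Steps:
M(H) = 0
z(E, O) = -2 + 8*E (z(E, O) = -2 + 4*(E + E) = -2 + 4*(2*E) = -2 + 8*E)
C = 71 (C = -304 + 375 = 71)
z(M(-3), 1*(-4))*C = (-2 + 8*0)*71 = (-2 + 0)*71 = -2*71 = -142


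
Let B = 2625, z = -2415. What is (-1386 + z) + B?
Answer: -1176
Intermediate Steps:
(-1386 + z) + B = (-1386 - 2415) + 2625 = -3801 + 2625 = -1176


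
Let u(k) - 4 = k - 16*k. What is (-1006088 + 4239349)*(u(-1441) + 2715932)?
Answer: 8851216883811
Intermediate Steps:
u(k) = 4 - 15*k (u(k) = 4 + (k - 16*k) = 4 - 15*k)
(-1006088 + 4239349)*(u(-1441) + 2715932) = (-1006088 + 4239349)*((4 - 15*(-1441)) + 2715932) = 3233261*((4 + 21615) + 2715932) = 3233261*(21619 + 2715932) = 3233261*2737551 = 8851216883811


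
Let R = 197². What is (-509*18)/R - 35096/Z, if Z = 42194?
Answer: -874311046/818753473 ≈ -1.0679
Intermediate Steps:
R = 38809
(-509*18)/R - 35096/Z = -509*18/38809 - 35096/42194 = -9162*1/38809 - 35096*1/42194 = -9162/38809 - 17548/21097 = -874311046/818753473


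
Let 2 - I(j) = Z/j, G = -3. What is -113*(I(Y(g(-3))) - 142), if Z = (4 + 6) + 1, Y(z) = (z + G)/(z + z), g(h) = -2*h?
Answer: 20792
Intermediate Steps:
Y(z) = (-3 + z)/(2*z) (Y(z) = (z - 3)/(z + z) = (-3 + z)/((2*z)) = (-3 + z)*(1/(2*z)) = (-3 + z)/(2*z))
Z = 11 (Z = 10 + 1 = 11)
I(j) = 2 - 11/j
-113*(I(Y(g(-3))) - 142) = -113*((2 - 11*12/(-3 - 2*(-3))) - 142) = -113*((2 - 11*12/(-3 + 6)) - 142) = -113*((2 - 11/((½)*(⅙)*3)) - 142) = -113*((2 - 11/¼) - 142) = -113*((2 - 11*4) - 142) = -113*((2 - 44) - 142) = -113*(-42 - 142) = -113*(-184) = 20792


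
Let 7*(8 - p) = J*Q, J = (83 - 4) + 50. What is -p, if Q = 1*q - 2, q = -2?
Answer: -572/7 ≈ -81.714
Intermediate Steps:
J = 129 (J = 79 + 50 = 129)
Q = -4 (Q = 1*(-2) - 2 = -2 - 2 = -4)
p = 572/7 (p = 8 - 129*(-4)/7 = 8 - ⅐*(-516) = 8 + 516/7 = 572/7 ≈ 81.714)
-p = -1*572/7 = -572/7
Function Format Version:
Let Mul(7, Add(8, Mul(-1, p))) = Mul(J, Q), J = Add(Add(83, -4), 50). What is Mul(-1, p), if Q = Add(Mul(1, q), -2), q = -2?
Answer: Rational(-572, 7) ≈ -81.714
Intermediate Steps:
J = 129 (J = Add(79, 50) = 129)
Q = -4 (Q = Add(Mul(1, -2), -2) = Add(-2, -2) = -4)
p = Rational(572, 7) (p = Add(8, Mul(Rational(-1, 7), Mul(129, -4))) = Add(8, Mul(Rational(-1, 7), -516)) = Add(8, Rational(516, 7)) = Rational(572, 7) ≈ 81.714)
Mul(-1, p) = Mul(-1, Rational(572, 7)) = Rational(-572, 7)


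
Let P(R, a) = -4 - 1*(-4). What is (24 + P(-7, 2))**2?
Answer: 576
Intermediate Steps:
P(R, a) = 0 (P(R, a) = -4 + 4 = 0)
(24 + P(-7, 2))**2 = (24 + 0)**2 = 24**2 = 576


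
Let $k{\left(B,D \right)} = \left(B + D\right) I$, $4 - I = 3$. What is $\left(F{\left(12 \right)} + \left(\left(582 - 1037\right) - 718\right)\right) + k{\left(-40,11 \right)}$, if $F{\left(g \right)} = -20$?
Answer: $-1222$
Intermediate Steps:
$I = 1$ ($I = 4 - 3 = 1$)
$k{\left(B,D \right)} = B + D$ ($k{\left(B,D \right)} = \left(B + D\right) 1 = B + D$)
$\left(F{\left(12 \right)} + \left(\left(582 - 1037\right) - 718\right)\right) + k{\left(-40,11 \right)} = \left(-20 + \left(\left(582 - 1037\right) - 718\right)\right) + \left(-40 + 11\right) = \left(-20 - 1173\right) - 29 = -1193 - 29 = -1222$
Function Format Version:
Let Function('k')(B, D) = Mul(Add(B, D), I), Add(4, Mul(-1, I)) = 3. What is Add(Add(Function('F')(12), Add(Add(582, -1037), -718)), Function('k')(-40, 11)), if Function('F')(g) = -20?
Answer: -1222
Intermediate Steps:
I = 1 (I = Add(4, Mul(-1, 3)) = Add(4, -3) = 1)
Function('k')(B, D) = Add(B, D) (Function('k')(B, D) = Mul(Add(B, D), 1) = Add(B, D))
Add(Add(Function('F')(12), Add(Add(582, -1037), -718)), Function('k')(-40, 11)) = Add(Add(-20, Add(Add(582, -1037), -718)), Add(-40, 11)) = Add(Add(-20, Add(-455, -718)), -29) = Add(Add(-20, -1173), -29) = Add(-1193, -29) = -1222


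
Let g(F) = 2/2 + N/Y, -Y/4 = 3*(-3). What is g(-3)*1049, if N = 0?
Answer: 1049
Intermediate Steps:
Y = 36 (Y = -12*(-3) = -4*(-9) = 36)
g(F) = 1 (g(F) = 2/2 + 0/36 = 2*(½) + 0*(1/36) = 1 + 0 = 1)
g(-3)*1049 = 1*1049 = 1049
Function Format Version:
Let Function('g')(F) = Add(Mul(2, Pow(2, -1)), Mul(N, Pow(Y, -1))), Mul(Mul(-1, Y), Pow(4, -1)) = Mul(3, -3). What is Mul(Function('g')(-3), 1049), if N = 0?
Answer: 1049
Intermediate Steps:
Y = 36 (Y = Mul(-4, Mul(3, -3)) = Mul(-4, -9) = 36)
Function('g')(F) = 1 (Function('g')(F) = Add(Mul(2, Pow(2, -1)), Mul(0, Pow(36, -1))) = Add(Mul(2, Rational(1, 2)), Mul(0, Rational(1, 36))) = Add(1, 0) = 1)
Mul(Function('g')(-3), 1049) = Mul(1, 1049) = 1049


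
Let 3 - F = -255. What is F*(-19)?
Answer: -4902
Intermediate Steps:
F = 258 (F = 3 - 1*(-255) = 3 + 255 = 258)
F*(-19) = 258*(-19) = -4902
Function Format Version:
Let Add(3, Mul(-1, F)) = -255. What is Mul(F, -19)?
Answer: -4902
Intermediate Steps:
F = 258 (F = Add(3, Mul(-1, -255)) = Add(3, 255) = 258)
Mul(F, -19) = Mul(258, -19) = -4902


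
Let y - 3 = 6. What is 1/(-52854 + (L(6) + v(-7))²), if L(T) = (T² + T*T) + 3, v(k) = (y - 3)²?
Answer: -1/40533 ≈ -2.4671e-5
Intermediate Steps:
y = 9 (y = 3 + 6 = 9)
v(k) = 36 (v(k) = (9 - 3)² = 6² = 36)
L(T) = 3 + 2*T² (L(T) = (T² + T²) + 3 = 2*T² + 3 = 3 + 2*T²)
1/(-52854 + (L(6) + v(-7))²) = 1/(-52854 + ((3 + 2*6²) + 36)²) = 1/(-52854 + ((3 + 2*36) + 36)²) = 1/(-52854 + ((3 + 72) + 36)²) = 1/(-52854 + (75 + 36)²) = 1/(-52854 + 111²) = 1/(-52854 + 12321) = 1/(-40533) = -1/40533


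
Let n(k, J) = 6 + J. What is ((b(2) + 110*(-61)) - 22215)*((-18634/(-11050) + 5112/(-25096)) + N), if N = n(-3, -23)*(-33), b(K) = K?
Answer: -281967633661317/17331925 ≈ -1.6269e+7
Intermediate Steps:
N = 561 (N = (6 - 23)*(-33) = -17*(-33) = 561)
((b(2) + 110*(-61)) - 22215)*((-18634/(-11050) + 5112/(-25096)) + N) = ((2 + 110*(-61)) - 22215)*((-18634/(-11050) + 5112/(-25096)) + 561) = ((2 - 6710) - 22215)*((-18634*(-1/11050) + 5112*(-1/25096)) + 561) = (-6708 - 22215)*((9317/5525 - 639/3137) + 561) = -28923*(25696954/17331925 + 561) = -28923*9748906879/17331925 = -281967633661317/17331925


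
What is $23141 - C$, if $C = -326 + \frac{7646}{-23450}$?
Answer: $\frac{275154398}{11725} \approx 23467.0$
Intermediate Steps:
$C = - \frac{3826173}{11725}$ ($C = -326 + 7646 \left(- \frac{1}{23450}\right) = -326 - \frac{3823}{11725} = - \frac{3826173}{11725} \approx -326.33$)
$23141 - C = 23141 - - \frac{3826173}{11725} = 23141 + \frac{3826173}{11725} = \frac{275154398}{11725}$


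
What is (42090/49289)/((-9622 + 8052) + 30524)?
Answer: 915/31024211 ≈ 2.9493e-5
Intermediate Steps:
(42090/49289)/((-9622 + 8052) + 30524) = (42090*(1/49289))/(-1570 + 30524) = (1830/2143)/28954 = (1830/2143)*(1/28954) = 915/31024211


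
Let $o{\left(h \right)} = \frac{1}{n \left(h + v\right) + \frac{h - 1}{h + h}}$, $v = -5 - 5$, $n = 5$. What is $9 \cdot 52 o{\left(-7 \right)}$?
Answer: $- \frac{1092}{197} \approx -5.5431$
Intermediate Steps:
$v = -10$
$o{\left(h \right)} = \frac{1}{-50 + 5 h + \frac{-1 + h}{2 h}}$ ($o{\left(h \right)} = \frac{1}{5 \left(h - 10\right) + \frac{h - 1}{h + h}} = \frac{1}{5 \left(-10 + h\right) + \frac{-1 + h}{2 h}} = \frac{1}{\left(-50 + 5 h\right) + \left(-1 + h\right) \frac{1}{2 h}} = \frac{1}{\left(-50 + 5 h\right) + \frac{-1 + h}{2 h}} = \frac{1}{-50 + 5 h + \frac{-1 + h}{2 h}}$)
$9 \cdot 52 o{\left(-7 \right)} = 9 \cdot 52 \cdot 2 \left(-7\right) \frac{1}{-1 - -693 + 10 \left(-7\right)^{2}} = 468 \cdot 2 \left(-7\right) \frac{1}{-1 + 693 + 10 \cdot 49} = 468 \cdot 2 \left(-7\right) \frac{1}{-1 + 693 + 490} = 468 \cdot 2 \left(-7\right) \frac{1}{1182} = 468 \left(- \frac{7}{591}\right) = - \frac{1092}{197}$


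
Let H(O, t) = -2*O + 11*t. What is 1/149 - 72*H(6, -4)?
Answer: 600769/149 ≈ 4032.0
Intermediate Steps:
1/149 - 72*H(6, -4) = 1/149 - 72*(-2*6 + 11*(-4)) = 1/149 - 72*(-12 - 44) = 1/149 - 72*(-56) = 1/149 + 4032 = 600769/149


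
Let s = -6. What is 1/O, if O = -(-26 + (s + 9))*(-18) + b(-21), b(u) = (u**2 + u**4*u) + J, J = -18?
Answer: -1/4084092 ≈ -2.4485e-7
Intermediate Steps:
b(u) = -18 + u**2 + u**5 (b(u) = (u**2 + u**4*u) - 18 = (u**2 + u**5) - 18 = -18 + u**2 + u**5)
O = -4084092 (O = -(-26 + (-6 + 9))*(-18) + (-18 + (-21)**2 + (-21)**5) = -(-26 + 3)*(-18) + (-18 + 441 - 4084101) = -(-23)*(-18) - 4083678 = -1*414 - 4083678 = -414 - 4083678 = -4084092)
1/O = 1/(-4084092) = -1/4084092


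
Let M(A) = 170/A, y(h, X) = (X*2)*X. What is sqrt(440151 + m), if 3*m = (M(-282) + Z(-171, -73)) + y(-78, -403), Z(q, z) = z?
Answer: sqrt(10902723151)/141 ≈ 740.54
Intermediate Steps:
y(h, X) = 2*X**2 (y(h, X) = (2*X)*X = 2*X**2)
m = 45788960/423 (m = ((170/(-282) - 73) + 2*(-403)**2)/3 = ((170*(-1/282) - 73) + 2*162409)/3 = ((-85/141 - 73) + 324818)/3 = (-10378/141 + 324818)/3 = (1/3)*(45788960/141) = 45788960/423 ≈ 1.0825e+5)
sqrt(440151 + m) = sqrt(440151 + 45788960/423) = sqrt(231972833/423) = sqrt(10902723151)/141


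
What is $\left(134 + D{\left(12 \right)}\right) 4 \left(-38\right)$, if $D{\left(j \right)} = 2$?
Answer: $-20672$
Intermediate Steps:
$\left(134 + D{\left(12 \right)}\right) 4 \left(-38\right) = \left(134 + 2\right) 4 \left(-38\right) = 136 \left(-152\right) = -20672$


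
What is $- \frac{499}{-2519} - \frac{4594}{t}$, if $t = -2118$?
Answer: $\frac{6314584}{2667621} \approx 2.3671$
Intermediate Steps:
$- \frac{499}{-2519} - \frac{4594}{t} = - \frac{499}{-2519} - \frac{4594}{-2118} = \left(-499\right) \left(- \frac{1}{2519}\right) - - \frac{2297}{1059} = \frac{499}{2519} + \frac{2297}{1059} = \frac{6314584}{2667621}$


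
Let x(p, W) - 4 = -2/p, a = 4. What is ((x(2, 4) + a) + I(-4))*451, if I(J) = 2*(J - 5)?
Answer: -4961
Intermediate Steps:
I(J) = -10 + 2*J (I(J) = 2*(-5 + J) = -10 + 2*J)
x(p, W) = 4 - 2/p
((x(2, 4) + a) + I(-4))*451 = (((4 - 2/2) + 4) + (-10 + 2*(-4)))*451 = (((4 - 2*½) + 4) + (-10 - 8))*451 = (((4 - 1) + 4) - 18)*451 = ((3 + 4) - 18)*451 = (7 - 18)*451 = -11*451 = -4961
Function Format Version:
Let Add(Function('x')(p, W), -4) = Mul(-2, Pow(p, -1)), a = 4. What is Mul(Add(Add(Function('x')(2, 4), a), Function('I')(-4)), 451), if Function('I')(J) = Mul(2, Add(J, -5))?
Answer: -4961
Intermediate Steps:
Function('I')(J) = Add(-10, Mul(2, J)) (Function('I')(J) = Mul(2, Add(-5, J)) = Add(-10, Mul(2, J)))
Function('x')(p, W) = Add(4, Mul(-2, Pow(p, -1)))
Mul(Add(Add(Function('x')(2, 4), a), Function('I')(-4)), 451) = Mul(Add(Add(Add(4, Mul(-2, Pow(2, -1))), 4), Add(-10, Mul(2, -4))), 451) = Mul(Add(Add(Add(4, Mul(-2, Rational(1, 2))), 4), Add(-10, -8)), 451) = Mul(Add(Add(Add(4, -1), 4), -18), 451) = Mul(Add(Add(3, 4), -18), 451) = Mul(Add(7, -18), 451) = Mul(-11, 451) = -4961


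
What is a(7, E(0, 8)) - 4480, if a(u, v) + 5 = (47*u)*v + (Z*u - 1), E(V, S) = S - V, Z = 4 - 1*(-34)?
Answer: -1588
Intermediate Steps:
Z = 38 (Z = 4 + 34 = 38)
a(u, v) = -6 + 38*u + 47*u*v (a(u, v) = -5 + ((47*u)*v + (38*u - 1)) = -5 + (47*u*v + (-1 + 38*u)) = -5 + (-1 + 38*u + 47*u*v) = -6 + 38*u + 47*u*v)
a(7, E(0, 8)) - 4480 = (-6 + 38*7 + 47*7*(8 - 1*0)) - 4480 = (-6 + 266 + 47*7*(8 + 0)) - 4480 = (-6 + 266 + 47*7*8) - 4480 = (-6 + 266 + 2632) - 4480 = 2892 - 4480 = -1588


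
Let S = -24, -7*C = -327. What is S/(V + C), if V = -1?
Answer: -21/40 ≈ -0.52500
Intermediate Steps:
C = 327/7 (C = -⅐*(-327) = 327/7 ≈ 46.714)
S/(V + C) = -24/(-1 + 327/7) = -24/320/7 = -24*7/320 = -21/40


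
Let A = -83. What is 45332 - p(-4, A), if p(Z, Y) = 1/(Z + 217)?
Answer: 9655715/213 ≈ 45332.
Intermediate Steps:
p(Z, Y) = 1/(217 + Z)
45332 - p(-4, A) = 45332 - 1/(217 - 4) = 45332 - 1/213 = 9655715/213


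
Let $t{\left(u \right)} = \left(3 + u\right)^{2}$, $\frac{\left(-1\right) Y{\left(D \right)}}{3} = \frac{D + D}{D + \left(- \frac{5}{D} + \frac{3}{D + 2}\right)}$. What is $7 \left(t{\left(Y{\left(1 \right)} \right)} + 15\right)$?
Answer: $280$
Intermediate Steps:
$Y{\left(D \right)} = - \frac{6 D}{D - \frac{5}{D} + \frac{3}{2 + D}}$ ($Y{\left(D \right)} = - 3 \frac{D + D}{D + \left(- \frac{5}{D} + \frac{3}{D + 2}\right)} = - 3 \frac{2 D}{D + \left(- \frac{5}{D} + \frac{3}{2 + D}\right)} = - 3 \frac{2 D}{D - \frac{5}{D} + \frac{3}{2 + D}} = - \frac{6 D}{D - \frac{5}{D} + \frac{3}{2 + D}}$)
$7 \left(t{\left(Y{\left(1 \right)} \right)} + 15\right) = 7 \left(\left(3 + \frac{6 \cdot 1^{2} \left(-2 - 1\right)}{-10 + 1^{3} - 2 + 2 \cdot 1^{2}}\right)^{2} + 15\right) = 7 \left(\left(3 + 6 \cdot 1 \frac{1}{-10 + 1 - 2 + 2 \cdot 1} \left(-2 - 1\right)\right)^{2} + 15\right) = 7 \left(\left(3 + 6 \cdot 1 \frac{1}{-10 + 1 - 2 + 2} \left(-3\right)\right)^{2} + 15\right) = 7 \left(\left(3 + 6 \cdot 1 \frac{1}{-9} \left(-3\right)\right)^{2} + 15\right) = 7 \left(\left(3 + 6 \cdot 1 \left(- \frac{1}{9}\right) \left(-3\right)\right)^{2} + 15\right) = 7 \left(\left(3 + 2\right)^{2} + 15\right) = 7 \left(5^{2} + 15\right) = 7 \left(25 + 15\right) = 7 \cdot 40 = 280$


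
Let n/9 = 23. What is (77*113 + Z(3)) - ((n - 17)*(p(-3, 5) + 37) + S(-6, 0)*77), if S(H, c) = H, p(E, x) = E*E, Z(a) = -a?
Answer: 420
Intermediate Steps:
n = 207 (n = 9*23 = 207)
p(E, x) = E**2
(77*113 + Z(3)) - ((n - 17)*(p(-3, 5) + 37) + S(-6, 0)*77) = (77*113 - 1*3) - ((207 - 17)*((-3)**2 + 37) - 6*77) = (8701 - 3) - (190*(9 + 37) - 462) = 8698 - (190*46 - 462) = 8698 - (8740 - 462) = 8698 - 1*8278 = 8698 - 8278 = 420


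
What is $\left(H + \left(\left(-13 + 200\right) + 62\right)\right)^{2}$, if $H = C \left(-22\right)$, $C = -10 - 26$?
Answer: $1083681$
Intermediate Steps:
$C = -36$ ($C = -10 - 26 = -36$)
$H = 792$ ($H = \left(-36\right) \left(-22\right) = 792$)
$\left(H + \left(\left(-13 + 200\right) + 62\right)\right)^{2} = \left(792 + \left(\left(-13 + 200\right) + 62\right)\right)^{2} = \left(792 + \left(187 + 62\right)\right)^{2} = \left(792 + 249\right)^{2} = 1041^{2} = 1083681$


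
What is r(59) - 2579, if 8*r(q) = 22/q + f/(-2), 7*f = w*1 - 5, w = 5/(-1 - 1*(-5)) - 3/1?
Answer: -68165303/26432 ≈ -2578.9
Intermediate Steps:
w = -7/4 (w = 5/(-1 + 5) - 3*1 = 5/4 - 3 = -7/4 ≈ -1.7500)
f = -27/28 (f = (-7/4*1 - 5)/7 = (-7/4 - 5)/7 = (⅐)*(-27/4) = -27/28 ≈ -0.96429)
r(q) = 27/448 + 11/(4*q) (r(q) = (22/q - 27/28/(-2))/8 = (22/q - 27/28*(-½))/8 = (22/q + 27/56)/8 = (27/56 + 22/q)/8 = 27/448 + 11/(4*q))
r(59) - 2579 = (1/448)*(1232 + 27*59)/59 - 2579 = (1/448)*(1/59)*(1232 + 1593) - 2579 = (1/448)*(1/59)*2825 - 2579 = 2825/26432 - 2579 = -68165303/26432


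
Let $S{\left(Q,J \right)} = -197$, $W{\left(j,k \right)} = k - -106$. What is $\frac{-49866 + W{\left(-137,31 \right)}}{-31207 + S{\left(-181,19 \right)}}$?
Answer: $\frac{49729}{31404} \approx 1.5835$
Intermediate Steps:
$W{\left(j,k \right)} = 106 + k$ ($W{\left(j,k \right)} = k + 106 = 106 + k$)
$\frac{-49866 + W{\left(-137,31 \right)}}{-31207 + S{\left(-181,19 \right)}} = \frac{-49866 + \left(106 + 31\right)}{-31207 - 197} = \frac{-49866 + 137}{-31404} = \left(-49729\right) \left(- \frac{1}{31404}\right) = \frac{49729}{31404}$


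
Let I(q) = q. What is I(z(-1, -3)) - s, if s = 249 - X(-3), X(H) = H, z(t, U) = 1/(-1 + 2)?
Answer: -251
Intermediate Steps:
z(t, U) = 1 (z(t, U) = 1/1 = 1)
s = 252 (s = 249 - 1*(-3) = 249 + 3 = 252)
I(z(-1, -3)) - s = 1 - 1*252 = 1 - 252 = -251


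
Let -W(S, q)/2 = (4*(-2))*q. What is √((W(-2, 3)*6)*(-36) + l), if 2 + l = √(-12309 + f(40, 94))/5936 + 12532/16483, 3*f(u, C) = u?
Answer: √(-19878243370088544 + 107650473*I*√110661)/1384572 ≈ 9.1723e-5 + 101.83*I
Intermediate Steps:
f(u, C) = u/3
W(S, q) = 16*q (W(S, q) = -2*4*(-2)*q = -(-16)*q = 16*q)
l = -20434/16483 + I*√110661/17808 (l = -2 + (√(-12309 + (⅓)*40)/5936 + 12532/16483) = -2 + (√(-12309 + 40/3)*(1/5936) + 12532*(1/16483)) = -2 + (√(-36887/3)*(1/5936) + 12532/16483) = -2 + ((I*√110661/3)*(1/5936) + 12532/16483) = -2 + (I*√110661/17808 + 12532/16483) = -2 + (12532/16483 + I*√110661/17808) = -20434/16483 + I*√110661/17808 ≈ -1.2397 + 0.01868*I)
√((W(-2, 3)*6)*(-36) + l) = √(((16*3)*6)*(-36) + (-20434/16483 + I*√110661/17808)) = √((48*6)*(-36) + (-20434/16483 + I*√110661/17808)) = √(288*(-36) + (-20434/16483 + I*√110661/17808)) = √(-10368 + (-20434/16483 + I*√110661/17808)) = √(-170916178/16483 + I*√110661/17808)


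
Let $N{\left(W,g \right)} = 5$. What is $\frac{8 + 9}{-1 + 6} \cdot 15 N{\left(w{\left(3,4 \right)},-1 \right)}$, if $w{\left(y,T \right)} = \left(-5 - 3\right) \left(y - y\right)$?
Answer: $255$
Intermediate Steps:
$w{\left(y,T \right)} = 0$ ($w{\left(y,T \right)} = \left(-8\right) 0 = 0$)
$\frac{8 + 9}{-1 + 6} \cdot 15 N{\left(w{\left(3,4 \right)},-1 \right)} = \frac{8 + 9}{-1 + 6} \cdot 15 \cdot 5 = \frac{17}{5} \cdot 15 \cdot 5 = 51 \cdot 5 = 255$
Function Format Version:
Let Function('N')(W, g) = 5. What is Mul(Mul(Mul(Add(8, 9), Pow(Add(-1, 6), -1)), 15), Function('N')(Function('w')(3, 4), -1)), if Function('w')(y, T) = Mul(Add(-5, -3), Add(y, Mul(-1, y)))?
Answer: 255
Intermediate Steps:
Function('w')(y, T) = 0 (Function('w')(y, T) = Mul(-8, 0) = 0)
Mul(Mul(Mul(Add(8, 9), Pow(Add(-1, 6), -1)), 15), Function('N')(Function('w')(3, 4), -1)) = Mul(Mul(Mul(Add(8, 9), Pow(Add(-1, 6), -1)), 15), 5) = Mul(Mul(Mul(17, Pow(5, -1)), 15), 5) = Mul(Mul(Mul(17, Rational(1, 5)), 15), 5) = Mul(Mul(Rational(17, 5), 15), 5) = Mul(51, 5) = 255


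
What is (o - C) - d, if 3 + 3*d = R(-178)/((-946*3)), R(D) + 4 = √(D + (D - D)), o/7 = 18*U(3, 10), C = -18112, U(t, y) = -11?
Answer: 71206837/4257 + I*√178/8514 ≈ 16727.0 + 0.001567*I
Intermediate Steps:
o = -1386 (o = 7*(18*(-11)) = 7*(-198) = -1386)
R(D) = -4 + √D (R(D) = -4 + √(D + (D - D)) = -4 + √(D + 0) = -4 + √D)
d = -4255/4257 - I*√178/8514 (d = -1 + ((-4 + √(-178))/((-946*3)))/3 = -1 + ((-4 + I*√178)/(-2838))/3 = -1 + ((-4 + I*√178)*(-1/2838))/3 = -1 + (2/1419 - I*√178/2838)/3 = -1 + (2/4257 - I*√178/8514) = -4255/4257 - I*√178/8514 ≈ -0.99953 - 0.001567*I)
(o - C) - d = (-1386 - 1*(-18112)) - (-4255/4257 - I*√178/8514) = (-1386 + 18112) + (4255/4257 + I*√178/8514) = 16726 + (4255/4257 + I*√178/8514) = 71206837/4257 + I*√178/8514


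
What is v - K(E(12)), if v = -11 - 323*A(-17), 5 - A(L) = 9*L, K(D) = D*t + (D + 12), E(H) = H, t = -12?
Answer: -50925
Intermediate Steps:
K(D) = 12 - 11*D (K(D) = D*(-12) + (D + 12) = -12*D + (12 + D) = 12 - 11*D)
A(L) = 5 - 9*L
v = -51045 (v = -11 - 323*(5 - 9*(-17)) = -11 - 323*(5 + 153) = -11 - 323*158 = -11 - 51034 = -51045)
v - K(E(12)) = -51045 - (12 - 11*12) = -51045 - (12 - 132) = -51045 - 1*(-120) = -51045 + 120 = -50925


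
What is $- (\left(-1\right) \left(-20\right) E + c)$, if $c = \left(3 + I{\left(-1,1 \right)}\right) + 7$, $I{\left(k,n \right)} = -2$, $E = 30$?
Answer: $-608$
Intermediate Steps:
$c = 8$ ($c = \left(3 - 2\right) + 7 = 1 + 7 = 8$)
$- (\left(-1\right) \left(-20\right) E + c) = - (\left(-1\right) \left(-20\right) 30 + 8) = - (20 \cdot 30 + 8) = - (600 + 8) = \left(-1\right) 608 = -608$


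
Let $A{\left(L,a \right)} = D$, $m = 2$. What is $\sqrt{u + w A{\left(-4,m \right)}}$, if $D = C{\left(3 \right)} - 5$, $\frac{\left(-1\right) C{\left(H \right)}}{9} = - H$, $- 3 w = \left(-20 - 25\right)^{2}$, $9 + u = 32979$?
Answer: $2 \sqrt{4530} \approx 134.61$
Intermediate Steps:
$u = 32970$ ($u = -9 + 32979 = 32970$)
$w = -675$ ($w = - \frac{\left(-20 - 25\right)^{2}}{3} = - \frac{\left(-45\right)^{2}}{3} = \left(- \frac{1}{3}\right) 2025 = -675$)
$C{\left(H \right)} = 9 H$ ($C{\left(H \right)} = - 9 \left(- H\right) = 9 H$)
$D = 22$ ($D = 9 \cdot 3 - 5 = 27 - 5 = 22$)
$A{\left(L,a \right)} = 22$
$\sqrt{u + w A{\left(-4,m \right)}} = \sqrt{32970 - 14850} = \sqrt{18120} = 2 \sqrt{4530}$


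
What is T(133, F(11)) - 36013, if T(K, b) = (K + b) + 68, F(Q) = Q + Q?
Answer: -35790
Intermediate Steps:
F(Q) = 2*Q
T(K, b) = 68 + K + b
T(133, F(11)) - 36013 = (68 + 133 + 2*11) - 36013 = (68 + 133 + 22) - 36013 = 223 - 36013 = -35790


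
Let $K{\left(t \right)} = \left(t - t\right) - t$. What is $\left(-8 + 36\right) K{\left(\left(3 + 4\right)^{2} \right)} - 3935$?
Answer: $-5307$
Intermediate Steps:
$K{\left(t \right)} = - t$ ($K{\left(t \right)} = 0 - t = - t$)
$\left(-8 + 36\right) K{\left(\left(3 + 4\right)^{2} \right)} - 3935 = \left(-8 + 36\right) \left(- \left(3 + 4\right)^{2}\right) - 3935 = 28 \left(- 7^{2}\right) - 3935 = 28 \left(\left(-1\right) 49\right) - 3935 = 28 \left(-49\right) - 3935 = -1372 - 3935 = -5307$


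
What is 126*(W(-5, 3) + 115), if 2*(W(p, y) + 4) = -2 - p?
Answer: 14175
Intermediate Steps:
W(p, y) = -5 - p/2 (W(p, y) = -4 + (-2 - p)/2 = -4 + (-1 - p/2) = -5 - p/2)
126*(W(-5, 3) + 115) = 126*((-5 - ½*(-5)) + 115) = 126*((-5 + 5/2) + 115) = 126*(-5/2 + 115) = 126*(225/2) = 14175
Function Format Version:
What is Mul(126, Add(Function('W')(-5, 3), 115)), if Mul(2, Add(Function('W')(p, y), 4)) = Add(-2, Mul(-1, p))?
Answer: 14175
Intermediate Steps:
Function('W')(p, y) = Add(-5, Mul(Rational(-1, 2), p)) (Function('W')(p, y) = Add(-4, Mul(Rational(1, 2), Add(-2, Mul(-1, p)))) = Add(-4, Add(-1, Mul(Rational(-1, 2), p))) = Add(-5, Mul(Rational(-1, 2), p)))
Mul(126, Add(Function('W')(-5, 3), 115)) = Mul(126, Add(Add(-5, Mul(Rational(-1, 2), -5)), 115)) = Mul(126, Add(Add(-5, Rational(5, 2)), 115)) = Mul(126, Add(Rational(-5, 2), 115)) = Mul(126, Rational(225, 2)) = 14175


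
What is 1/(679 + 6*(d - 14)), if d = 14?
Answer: 1/679 ≈ 0.0014728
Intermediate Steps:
1/(679 + 6*(d - 14)) = 1/(679 + 6*(14 - 14)) = 1/(679 + 6*0) = 1/(679 + 0) = 1/679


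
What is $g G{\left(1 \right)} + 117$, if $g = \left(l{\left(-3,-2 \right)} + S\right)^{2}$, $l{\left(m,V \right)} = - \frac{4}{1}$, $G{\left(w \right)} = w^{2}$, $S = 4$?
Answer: $117$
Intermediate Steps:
$l{\left(m,V \right)} = -4$ ($l{\left(m,V \right)} = \left(-4\right) 1 = -4$)
$g = 0$ ($g = \left(-4 + 4\right)^{2} = 0^{2} = 0$)
$g G{\left(1 \right)} + 117 = 0 \cdot 1^{2} + 117 = 0 \cdot 1 + 117 = 0 + 117 = 117$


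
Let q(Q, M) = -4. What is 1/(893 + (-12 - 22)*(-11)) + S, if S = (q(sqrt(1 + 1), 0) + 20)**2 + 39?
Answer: 373766/1267 ≈ 295.00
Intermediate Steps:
S = 295 (S = (-4 + 20)**2 + 39 = 16**2 + 39 = 256 + 39 = 295)
1/(893 + (-12 - 22)*(-11)) + S = 1/(893 + (-12 - 22)*(-11)) + 295 = 1/(893 - 34*(-11)) + 295 = 1/(893 + 374) + 295 = 1/1267 + 295 = 373766/1267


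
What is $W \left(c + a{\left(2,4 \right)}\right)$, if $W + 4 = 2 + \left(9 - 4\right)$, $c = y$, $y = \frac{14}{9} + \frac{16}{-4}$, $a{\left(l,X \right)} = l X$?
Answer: $\frac{50}{3} \approx 16.667$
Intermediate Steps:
$a{\left(l,X \right)} = X l$
$y = - \frac{22}{9}$ ($y = 14 \cdot \frac{1}{9} + 16 \left(- \frac{1}{4}\right) = \frac{14}{9} - 4 = - \frac{22}{9} \approx -2.4444$)
$c = - \frac{22}{9} \approx -2.4444$
$W = 3$ ($W = -4 + \left(2 + \left(9 - 4\right)\right) = -4 + \left(2 + 5\right) = -4 + 7 = 3$)
$W \left(c + a{\left(2,4 \right)}\right) = 3 \left(- \frac{22}{9} + 4 \cdot 2\right) = 3 \left(- \frac{22}{9} + 8\right) = 3 \cdot \frac{50}{9} = \frac{50}{3}$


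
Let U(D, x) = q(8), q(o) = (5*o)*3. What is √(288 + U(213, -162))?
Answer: 2*√102 ≈ 20.199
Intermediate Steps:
q(o) = 15*o
U(D, x) = 120 (U(D, x) = 15*8 = 120)
√(288 + U(213, -162)) = √(288 + 120) = √408 = 2*√102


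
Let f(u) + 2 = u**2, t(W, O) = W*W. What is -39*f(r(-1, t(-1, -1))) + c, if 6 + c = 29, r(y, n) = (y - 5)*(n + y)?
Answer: 101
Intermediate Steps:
t(W, O) = W**2
r(y, n) = (-5 + y)*(n + y)
c = 23 (c = -6 + 29 = 23)
f(u) = -2 + u**2
-39*f(r(-1, t(-1, -1))) + c = -39*(-2 + ((-1)**2 - 5*(-1)**2 - 5*(-1) + (-1)**2*(-1))**2) + 23 = -39*(-2 + (1 - 5*1 + 5 + 1*(-1))**2) + 23 = -39*(-2 + (1 - 5 + 5 - 1)**2) + 23 = -39*(-2 + 0**2) + 23 = -39*(-2 + 0) + 23 = -39*(-2) + 23 = 78 + 23 = 101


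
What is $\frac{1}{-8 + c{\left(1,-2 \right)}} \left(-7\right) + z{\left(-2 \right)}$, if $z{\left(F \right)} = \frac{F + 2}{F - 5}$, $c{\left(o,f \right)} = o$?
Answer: $1$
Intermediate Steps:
$z{\left(F \right)} = \frac{2 + F}{-5 + F}$
$\frac{1}{-8 + c{\left(1,-2 \right)}} \left(-7\right) + z{\left(-2 \right)} = \frac{1}{-8 + 1} \left(-7\right) + \frac{2 - 2}{-5 - 2} = \frac{1}{-7} \left(-7\right) + \frac{1}{-7} \cdot 0 = \left(- \frac{1}{7}\right) \left(-7\right) - 0 = 1 + 0 = 1$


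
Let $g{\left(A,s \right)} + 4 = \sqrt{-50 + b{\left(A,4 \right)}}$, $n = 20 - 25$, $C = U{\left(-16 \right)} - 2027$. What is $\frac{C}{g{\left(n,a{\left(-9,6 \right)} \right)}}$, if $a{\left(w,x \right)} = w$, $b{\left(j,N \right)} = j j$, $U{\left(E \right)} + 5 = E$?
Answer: $\frac{8192}{41} + \frac{10240 i}{41} \approx 199.8 + 249.76 i$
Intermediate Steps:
$U{\left(E \right)} = -5 + E$
$b{\left(j,N \right)} = j^{2}$
$C = -2048$ ($C = \left(-5 - 16\right) - 2027 = -21 - 2027 = -2048$)
$n = -5$ ($n = 20 - 25 = -5$)
$g{\left(A,s \right)} = -4 + \sqrt{-50 + A^{2}}$
$\frac{C}{g{\left(n,a{\left(-9,6 \right)} \right)}} = - \frac{2048}{-4 + \sqrt{-50 + \left(-5\right)^{2}}} = - \frac{2048}{-4 + \sqrt{-50 + 25}} = - \frac{2048}{-4 + \sqrt{-25}} = - \frac{2048}{-4 + 5 i} = - 2048 \frac{-4 - 5 i}{41} = - \frac{2048 \left(-4 - 5 i\right)}{41}$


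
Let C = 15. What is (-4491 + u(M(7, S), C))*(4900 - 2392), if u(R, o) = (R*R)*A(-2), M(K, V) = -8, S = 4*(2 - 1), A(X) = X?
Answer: -11584452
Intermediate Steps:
S = 4 (S = 4*1 = 4)
u(R, o) = -2*R² (u(R, o) = (R*R)*(-2) = R²*(-2) = -2*R²)
(-4491 + u(M(7, S), C))*(4900 - 2392) = (-4491 - 2*(-8)²)*(4900 - 2392) = (-4491 - 2*64)*2508 = (-4491 - 128)*2508 = -4619*2508 = -11584452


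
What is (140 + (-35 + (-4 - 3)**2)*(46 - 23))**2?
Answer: 213444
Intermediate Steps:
(140 + (-35 + (-4 - 3)**2)*(46 - 23))**2 = (140 + (-35 + (-7)**2)*23)**2 = (140 + (-35 + 49)*23)**2 = (140 + 14*23)**2 = (140 + 322)**2 = 462**2 = 213444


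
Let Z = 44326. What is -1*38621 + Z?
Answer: 5705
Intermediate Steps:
-1*38621 + Z = -1*38621 + 44326 = -38621 + 44326 = 5705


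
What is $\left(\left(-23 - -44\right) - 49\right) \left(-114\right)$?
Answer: $3192$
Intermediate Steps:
$\left(\left(-23 - -44\right) - 49\right) \left(-114\right) = \left(\left(-23 + 44\right) - 49\right) \left(-114\right) = \left(21 - 49\right) \left(-114\right) = \left(-28\right) \left(-114\right) = 3192$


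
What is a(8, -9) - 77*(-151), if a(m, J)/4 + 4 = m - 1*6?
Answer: 11619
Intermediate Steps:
a(m, J) = -40 + 4*m (a(m, J) = -16 + 4*(m - 1*6) = -16 + 4*(m - 6) = -16 + 4*(-6 + m) = -16 + (-24 + 4*m) = -40 + 4*m)
a(8, -9) - 77*(-151) = (-40 + 4*8) - 77*(-151) = (-40 + 32) + 11627 = -8 + 11627 = 11619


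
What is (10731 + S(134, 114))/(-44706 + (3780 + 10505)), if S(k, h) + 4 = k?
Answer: -10861/30421 ≈ -0.35702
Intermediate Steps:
S(k, h) = -4 + k
(10731 + S(134, 114))/(-44706 + (3780 + 10505)) = (10731 + (-4 + 134))/(-44706 + (3780 + 10505)) = (10731 + 130)/(-44706 + 14285) = 10861/(-30421) = 10861*(-1/30421) = -10861/30421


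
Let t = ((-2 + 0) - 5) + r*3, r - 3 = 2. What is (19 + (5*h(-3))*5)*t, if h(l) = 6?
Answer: 1352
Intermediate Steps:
r = 5 (r = 3 + 2 = 5)
t = 8 (t = ((-2 + 0) - 5) + 5*3 = (-2 - 5) + 15 = -7 + 15 = 8)
(19 + (5*h(-3))*5)*t = (19 + (5*6)*5)*8 = (19 + 30*5)*8 = (19 + 150)*8 = 169*8 = 1352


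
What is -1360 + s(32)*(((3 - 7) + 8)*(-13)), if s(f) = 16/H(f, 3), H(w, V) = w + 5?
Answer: -51152/37 ≈ -1382.5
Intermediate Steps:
H(w, V) = 5 + w
s(f) = 16/(5 + f)
-1360 + s(32)*(((3 - 7) + 8)*(-13)) = -1360 + (16/(5 + 32))*(((3 - 7) + 8)*(-13)) = -1360 + (16/37)*((-4 + 8)*(-13)) = -1360 + (16*(1/37))*(4*(-13)) = -1360 + (16/37)*(-52) = -1360 - 832/37 = -51152/37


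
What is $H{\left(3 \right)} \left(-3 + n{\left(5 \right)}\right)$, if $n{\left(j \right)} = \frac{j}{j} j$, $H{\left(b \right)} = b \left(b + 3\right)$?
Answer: $36$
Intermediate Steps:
$H{\left(b \right)} = b \left(3 + b\right)$
$n{\left(j \right)} = j$ ($n{\left(j \right)} = 1 j = j$)
$H{\left(3 \right)} \left(-3 + n{\left(5 \right)}\right) = 3 \left(3 + 3\right) \left(-3 + 5\right) = 3 \cdot 6 \cdot 2 = 18 \cdot 2 = 36$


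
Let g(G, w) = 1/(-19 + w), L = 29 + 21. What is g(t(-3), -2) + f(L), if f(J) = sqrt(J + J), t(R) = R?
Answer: 209/21 ≈ 9.9524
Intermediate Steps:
L = 50
f(J) = sqrt(2)*sqrt(J) (f(J) = sqrt(2*J) = sqrt(2)*sqrt(J))
g(t(-3), -2) + f(L) = 1/(-19 - 2) + sqrt(2)*sqrt(50) = 1/(-21) + sqrt(2)*(5*sqrt(2)) = -1/21 + 10 = 209/21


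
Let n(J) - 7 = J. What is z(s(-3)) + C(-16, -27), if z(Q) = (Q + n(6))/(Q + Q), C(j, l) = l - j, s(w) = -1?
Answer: -17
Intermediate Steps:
n(J) = 7 + J
z(Q) = (13 + Q)/(2*Q) (z(Q) = (Q + (7 + 6))/(Q + Q) = (Q + 13)/((2*Q)) = (13 + Q)*(1/(2*Q)) = (13 + Q)/(2*Q))
z(s(-3)) + C(-16, -27) = (1/2)*(13 - 1)/(-1) + (-27 - 1*(-16)) = (1/2)*(-1)*12 + (-27 + 16) = -6 - 11 = -17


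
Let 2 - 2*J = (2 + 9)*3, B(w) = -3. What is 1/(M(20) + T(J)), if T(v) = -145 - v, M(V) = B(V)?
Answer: -2/265 ≈ -0.0075472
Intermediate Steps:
M(V) = -3
J = -31/2 (J = 1 - (2 + 9)*3/2 = 1 - 11*3/2 = 1 - 1/2*33 = 1 - 33/2 = -31/2 ≈ -15.500)
1/(M(20) + T(J)) = 1/(-3 + (-145 - 1*(-31/2))) = 1/(-3 + (-145 + 31/2)) = 1/(-3 - 259/2) = 1/(-265/2) = -2/265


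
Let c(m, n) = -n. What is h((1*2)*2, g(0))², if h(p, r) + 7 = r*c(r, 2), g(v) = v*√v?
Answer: 49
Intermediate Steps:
g(v) = v^(3/2)
h(p, r) = -7 - 2*r (h(p, r) = -7 + r*(-1*2) = -7 + r*(-2) = -7 - 2*r)
h((1*2)*2, g(0))² = (-7 - 2*0^(3/2))² = (-7 - 2*0)² = (-7 + 0)² = (-7)² = 49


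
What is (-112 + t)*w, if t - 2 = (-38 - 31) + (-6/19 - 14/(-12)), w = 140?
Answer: -1421630/57 ≈ -24941.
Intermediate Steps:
t = -7541/114 (t = 2 + ((-38 - 31) + (-6/19 - 14/(-12))) = 2 + (-69 + (-6*1/19 - 14*(-1/12))) = 2 + (-69 + (-6/19 + 7/6)) = 2 + (-69 + 97/114) = 2 - 7769/114 = -7541/114 ≈ -66.149)
(-112 + t)*w = (-112 - 7541/114)*140 = -20309/114*140 = -1421630/57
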